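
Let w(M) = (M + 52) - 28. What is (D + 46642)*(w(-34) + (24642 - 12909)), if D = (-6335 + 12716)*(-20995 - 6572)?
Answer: -2061587847355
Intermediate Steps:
w(M) = 24 + M (w(M) = (52 + M) - 28 = 24 + M)
D = -175905027 (D = 6381*(-27567) = -175905027)
(D + 46642)*(w(-34) + (24642 - 12909)) = (-175905027 + 46642)*((24 - 34) + (24642 - 12909)) = -175858385*(-10 + 11733) = -175858385*11723 = -2061587847355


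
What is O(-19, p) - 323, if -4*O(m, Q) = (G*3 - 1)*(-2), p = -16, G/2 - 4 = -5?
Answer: -653/2 ≈ -326.50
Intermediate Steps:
G = -2 (G = 8 + 2*(-5) = 8 - 10 = -2)
O(m, Q) = -7/2 (O(m, Q) = -(-2*3 - 1)*(-2)/4 = -(-6 - 1)*(-2)/4 = -(-7)*(-2)/4 = -1/4*14 = -7/2)
O(-19, p) - 323 = -7/2 - 323 = -653/2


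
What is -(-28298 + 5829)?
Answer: 22469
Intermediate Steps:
-(-28298 + 5829) = -1*(-22469) = 22469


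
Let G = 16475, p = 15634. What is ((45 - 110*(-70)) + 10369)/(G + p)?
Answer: 6038/10703 ≈ 0.56414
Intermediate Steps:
((45 - 110*(-70)) + 10369)/(G + p) = ((45 - 110*(-70)) + 10369)/(16475 + 15634) = ((45 + 7700) + 10369)/32109 = (7745 + 10369)*(1/32109) = 18114*(1/32109) = 6038/10703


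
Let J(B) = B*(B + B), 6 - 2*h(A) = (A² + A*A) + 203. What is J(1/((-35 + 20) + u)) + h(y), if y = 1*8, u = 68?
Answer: -912921/5618 ≈ -162.50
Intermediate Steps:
y = 8
h(A) = -197/2 - A² (h(A) = 3 - ((A² + A*A) + 203)/2 = 3 - ((A² + A²) + 203)/2 = 3 - (2*A² + 203)/2 = 3 - (203 + 2*A²)/2 = 3 + (-203/2 - A²) = -197/2 - A²)
J(B) = 2*B² (J(B) = B*(2*B) = 2*B²)
J(1/((-35 + 20) + u)) + h(y) = 2*(1/((-35 + 20) + 68))² + (-197/2 - 1*8²) = 2*(1/(-15 + 68))² + (-197/2 - 1*64) = 2*(1/53)² + (-197/2 - 64) = 2*(1/53)² - 325/2 = 2*(1/2809) - 325/2 = 2/2809 - 325/2 = -912921/5618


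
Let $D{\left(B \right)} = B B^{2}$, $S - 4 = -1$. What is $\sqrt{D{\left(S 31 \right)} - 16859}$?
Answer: $\sqrt{787498} \approx 887.41$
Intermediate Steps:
$S = 3$ ($S = 4 - 1 = 3$)
$D{\left(B \right)} = B^{3}$
$\sqrt{D{\left(S 31 \right)} - 16859} = \sqrt{\left(3 \cdot 31\right)^{3} - 16859} = \sqrt{93^{3} - 16859} = \sqrt{804357 - 16859} = \sqrt{787498}$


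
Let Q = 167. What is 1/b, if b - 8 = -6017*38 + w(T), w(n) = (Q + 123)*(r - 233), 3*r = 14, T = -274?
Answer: -3/884564 ≈ -3.3915e-6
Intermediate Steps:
r = 14/3 (r = (⅓)*14 = 14/3 ≈ 4.6667)
w(n) = -198650/3 (w(n) = (167 + 123)*(14/3 - 233) = 290*(-685/3) = -198650/3)
b = -884564/3 (b = 8 + (-6017*38 - 198650/3) = 8 + (-228646 - 198650/3) = 8 - 884588/3 = -884564/3 ≈ -2.9485e+5)
1/b = 1/(-884564/3) = -3/884564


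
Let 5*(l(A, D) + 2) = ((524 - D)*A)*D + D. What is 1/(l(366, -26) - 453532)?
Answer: -5/7501496 ≈ -6.6653e-7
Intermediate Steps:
l(A, D) = -2 + D/5 + A*D*(524 - D)/5 (l(A, D) = -2 + (((524 - D)*A)*D + D)/5 = -2 + ((A*(524 - D))*D + D)/5 = -2 + (A*D*(524 - D) + D)/5 = -2 + (D + A*D*(524 - D))/5 = -2 + (D/5 + A*D*(524 - D)/5) = -2 + D/5 + A*D*(524 - D)/5)
1/(l(366, -26) - 453532) = 1/((-2 + (⅕)*(-26) - ⅕*366*(-26)² + (524/5)*366*(-26)) - 453532) = 1/((-2 - 26/5 - ⅕*366*676 - 4986384/5) - 453532) = 1/((-2 - 26/5 - 247416/5 - 4986384/5) - 453532) = 1/(-5233836/5 - 453532) = 1/(-7501496/5) = -5/7501496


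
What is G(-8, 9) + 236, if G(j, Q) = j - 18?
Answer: 210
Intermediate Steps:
G(j, Q) = -18 + j
G(-8, 9) + 236 = (-18 - 8) + 236 = -26 + 236 = 210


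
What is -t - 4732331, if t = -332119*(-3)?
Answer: -5728688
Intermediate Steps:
t = 996357
-t - 4732331 = -1*996357 - 4732331 = -996357 - 4732331 = -5728688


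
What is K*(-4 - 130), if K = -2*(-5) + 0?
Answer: -1340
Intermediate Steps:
K = 10 (K = 10 + 0 = 10)
K*(-4 - 130) = 10*(-4 - 130) = 10*(-134) = -1340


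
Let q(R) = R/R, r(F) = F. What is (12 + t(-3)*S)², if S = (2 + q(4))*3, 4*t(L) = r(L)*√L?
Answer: 117/16 - 162*I*√3 ≈ 7.3125 - 280.59*I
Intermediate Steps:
q(R) = 1
t(L) = L^(3/2)/4 (t(L) = (L*√L)/4 = L^(3/2)/4)
S = 9 (S = (2 + 1)*3 = 3*3 = 9)
(12 + t(-3)*S)² = (12 + ((-3)^(3/2)/4)*9)² = (12 + ((-3*I*√3)/4)*9)² = (12 - 3*I*√3/4*9)² = (12 - 27*I*√3/4)²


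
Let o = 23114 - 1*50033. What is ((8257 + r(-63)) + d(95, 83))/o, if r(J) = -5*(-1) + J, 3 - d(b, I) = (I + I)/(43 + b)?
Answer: -565855/1857411 ≈ -0.30465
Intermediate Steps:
d(b, I) = 3 - 2*I/(43 + b) (d(b, I) = 3 - (I + I)/(43 + b) = 3 - 2*I/(43 + b))
r(J) = 5 + J
o = -26919 (o = 23114 - 50033 = -26919)
((8257 + r(-63)) + d(95, 83))/o = ((8257 + (5 - 63)) + (129 - 2*83 + 3*95)/(43 + 95))/(-26919) = ((8257 - 58) + (129 - 166 + 285)/138)*(-1/26919) = (8199 + (1/138)*248)*(-1/26919) = (8199 + 124/69)*(-1/26919) = (565855/69)*(-1/26919) = -565855/1857411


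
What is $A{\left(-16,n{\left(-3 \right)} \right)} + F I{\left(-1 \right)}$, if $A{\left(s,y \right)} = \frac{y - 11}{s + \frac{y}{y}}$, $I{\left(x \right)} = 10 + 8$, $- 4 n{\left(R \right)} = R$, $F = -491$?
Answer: $- \frac{530239}{60} \approx -8837.3$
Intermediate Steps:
$n{\left(R \right)} = - \frac{R}{4}$
$I{\left(x \right)} = 18$
$A{\left(s,y \right)} = \frac{-11 + y}{1 + s}$ ($A{\left(s,y \right)} = \frac{-11 + y}{s + 1} = \frac{-11 + y}{1 + s}$)
$A{\left(-16,n{\left(-3 \right)} \right)} + F I{\left(-1 \right)} = \frac{-11 - - \frac{3}{4}}{1 - 16} - 8838 = \frac{-11 + \frac{3}{4}}{-15} - 8838 = \left(- \frac{1}{15}\right) \left(- \frac{41}{4}\right) - 8838 = \frac{41}{60} - 8838 = - \frac{530239}{60}$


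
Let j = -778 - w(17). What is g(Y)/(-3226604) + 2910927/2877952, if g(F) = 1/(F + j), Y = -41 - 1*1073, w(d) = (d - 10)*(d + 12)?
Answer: 4919274058343803/4863548489085440 ≈ 1.0115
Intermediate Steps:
w(d) = (-10 + d)*(12 + d)
Y = -1114 (Y = -41 - 1073 = -1114)
j = -981 (j = -778 - (-120 + 17**2 + 2*17) = -778 - (-120 + 289 + 34) = -778 - 1*203 = -778 - 203 = -981)
g(F) = 1/(-981 + F) (g(F) = 1/(F - 981) = 1/(-981 + F))
g(Y)/(-3226604) + 2910927/2877952 = 1/(-981 - 1114*(-3226604)) + 2910927/2877952 = -1/3226604/(-2095) + 2910927*(1/2877952) = -1/2095*(-1/3226604) + 2910927/2877952 = 1/6759735380 + 2910927/2877952 = 4919274058343803/4863548489085440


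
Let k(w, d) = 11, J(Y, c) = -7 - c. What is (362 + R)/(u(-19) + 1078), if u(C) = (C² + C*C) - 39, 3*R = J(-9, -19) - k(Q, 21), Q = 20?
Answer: 1087/5283 ≈ 0.20575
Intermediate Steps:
R = ⅓ (R = ((-7 - 1*(-19)) - 1*11)/3 = ((-7 + 19) - 11)/3 = (12 - 11)/3 = (⅓)*1 = ⅓ ≈ 0.33333)
u(C) = -39 + 2*C² (u(C) = (C² + C²) - 39 = 2*C² - 39 = -39 + 2*C²)
(362 + R)/(u(-19) + 1078) = (362 + ⅓)/((-39 + 2*(-19)²) + 1078) = 1087/(3*((-39 + 2*361) + 1078)) = 1087/(3*((-39 + 722) + 1078)) = 1087/(3*(683 + 1078)) = (1087/3)/1761 = (1087/3)*(1/1761) = 1087/5283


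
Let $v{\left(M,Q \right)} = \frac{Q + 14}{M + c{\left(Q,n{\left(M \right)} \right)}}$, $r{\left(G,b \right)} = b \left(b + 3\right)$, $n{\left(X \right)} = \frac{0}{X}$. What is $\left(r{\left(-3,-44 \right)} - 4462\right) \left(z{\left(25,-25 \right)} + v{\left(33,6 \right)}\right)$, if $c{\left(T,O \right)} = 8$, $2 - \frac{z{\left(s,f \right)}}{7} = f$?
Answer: $- \frac{20650002}{41} \approx -5.0366 \cdot 10^{5}$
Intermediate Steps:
$n{\left(X \right)} = 0$
$z{\left(s,f \right)} = 14 - 7 f$
$r{\left(G,b \right)} = b \left(3 + b\right)$
$v{\left(M,Q \right)} = \frac{14 + Q}{8 + M}$ ($v{\left(M,Q \right)} = \frac{Q + 14}{M + 8} = \frac{14 + Q}{8 + M}$)
$\left(r{\left(-3,-44 \right)} - 4462\right) \left(z{\left(25,-25 \right)} + v{\left(33,6 \right)}\right) = \left(- 44 \left(3 - 44\right) - 4462\right) \left(\left(14 - -175\right) + \frac{14 + 6}{8 + 33}\right) = \left(\left(-44\right) \left(-41\right) - 4462\right) \left(\left(14 + 175\right) + \frac{1}{41} \cdot 20\right) = \left(1804 - 4462\right) \left(189 + \frac{1}{41} \cdot 20\right) = - 2658 \left(189 + \frac{20}{41}\right) = \left(-2658\right) \frac{7769}{41} = - \frac{20650002}{41}$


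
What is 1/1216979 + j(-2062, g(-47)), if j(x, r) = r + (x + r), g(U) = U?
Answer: -2623806723/1216979 ≈ -2156.0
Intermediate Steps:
j(x, r) = x + 2*r (j(x, r) = r + (r + x) = x + 2*r)
1/1216979 + j(-2062, g(-47)) = 1/1216979 + (-2062 + 2*(-47)) = 1/1216979 + (-2062 - 94) = 1/1216979 - 2156 = -2623806723/1216979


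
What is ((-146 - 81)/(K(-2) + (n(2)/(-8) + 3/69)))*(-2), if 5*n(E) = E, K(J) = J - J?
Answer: -208840/3 ≈ -69613.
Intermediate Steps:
K(J) = 0
n(E) = E/5
((-146 - 81)/(K(-2) + (n(2)/(-8) + 3/69)))*(-2) = ((-146 - 81)/(0 + (((⅕)*2)/(-8) + 3/69)))*(-2) = -227/(0 + ((⅖)*(-⅛) + 3*(1/69)))*(-2) = -227/(0 + (-1/20 + 1/23))*(-2) = -227/(0 - 3/460)*(-2) = -227/(-3/460)*(-2) = -227*(-460/3)*(-2) = (104420/3)*(-2) = -208840/3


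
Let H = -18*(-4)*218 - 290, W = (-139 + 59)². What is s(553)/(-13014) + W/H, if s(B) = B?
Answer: 37385041/100246842 ≈ 0.37293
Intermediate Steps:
W = 6400 (W = (-80)² = 6400)
H = 15406 (H = 72*218 - 290 = 15696 - 290 = 15406)
s(553)/(-13014) + W/H = 553/(-13014) + 6400/15406 = 553*(-1/13014) + 6400*(1/15406) = -553/13014 + 3200/7703 = 37385041/100246842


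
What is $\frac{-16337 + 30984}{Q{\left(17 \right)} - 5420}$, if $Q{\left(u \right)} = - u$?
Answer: $- \frac{14647}{5437} \approx -2.6939$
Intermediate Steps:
$\frac{-16337 + 30984}{Q{\left(17 \right)} - 5420} = \frac{-16337 + 30984}{\left(-1\right) 17 - 5420} = \frac{14647}{-17 - 5420} = \frac{14647}{-5437} = 14647 \left(- \frac{1}{5437}\right) = - \frac{14647}{5437}$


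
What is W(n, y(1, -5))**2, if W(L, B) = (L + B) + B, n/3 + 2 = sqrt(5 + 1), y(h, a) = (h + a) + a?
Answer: 630 - 144*sqrt(6) ≈ 277.27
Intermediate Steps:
y(h, a) = h + 2*a (y(h, a) = (a + h) + a = h + 2*a)
n = -6 + 3*sqrt(6) (n = -6 + 3*sqrt(5 + 1) = -6 + 3*sqrt(6) ≈ 1.3485)
W(L, B) = L + 2*B (W(L, B) = (B + L) + B = L + 2*B)
W(n, y(1, -5))**2 = ((-6 + 3*sqrt(6)) + 2*(1 + 2*(-5)))**2 = ((-6 + 3*sqrt(6)) + 2*(1 - 10))**2 = ((-6 + 3*sqrt(6)) + 2*(-9))**2 = ((-6 + 3*sqrt(6)) - 18)**2 = (-24 + 3*sqrt(6))**2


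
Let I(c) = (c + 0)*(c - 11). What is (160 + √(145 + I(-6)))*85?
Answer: 13600 + 85*√247 ≈ 14936.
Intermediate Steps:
I(c) = c*(-11 + c)
(160 + √(145 + I(-6)))*85 = (160 + √(145 - 6*(-11 - 6)))*85 = (160 + √(145 - 6*(-17)))*85 = (160 + √(145 + 102))*85 = (160 + √247)*85 = 13600 + 85*√247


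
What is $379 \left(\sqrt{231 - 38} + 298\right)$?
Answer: $112942 + 379 \sqrt{193} \approx 1.1821 \cdot 10^{5}$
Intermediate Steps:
$379 \left(\sqrt{231 - 38} + 298\right) = 379 \left(\sqrt{193} + 298\right) = 379 \left(298 + \sqrt{193}\right) = 112942 + 379 \sqrt{193}$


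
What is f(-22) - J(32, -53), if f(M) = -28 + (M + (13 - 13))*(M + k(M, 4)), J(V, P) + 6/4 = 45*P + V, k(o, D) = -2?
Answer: 5709/2 ≈ 2854.5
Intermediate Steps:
J(V, P) = -3/2 + V + 45*P (J(V, P) = -3/2 + (45*P + V) = -3/2 + (V + 45*P) = -3/2 + V + 45*P)
f(M) = -28 + M*(-2 + M) (f(M) = -28 + (M + (13 - 13))*(M - 2) = -28 + (M + 0)*(-2 + M) = -28 + M*(-2 + M))
f(-22) - J(32, -53) = (-28 + (-22)² - 2*(-22)) - (-3/2 + 32 + 45*(-53)) = (-28 + 484 + 44) - (-3/2 + 32 - 2385) = 500 - 1*(-4709/2) = 500 + 4709/2 = 5709/2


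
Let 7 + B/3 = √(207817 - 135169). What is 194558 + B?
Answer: 194537 + 18*√2018 ≈ 1.9535e+5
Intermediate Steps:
B = -21 + 18*√2018 (B = -21 + 3*√(207817 - 135169) = -21 + 3*√72648 = -21 + 3*(6*√2018) = -21 + 18*√2018 ≈ 787.60)
194558 + B = 194558 + (-21 + 18*√2018) = 194537 + 18*√2018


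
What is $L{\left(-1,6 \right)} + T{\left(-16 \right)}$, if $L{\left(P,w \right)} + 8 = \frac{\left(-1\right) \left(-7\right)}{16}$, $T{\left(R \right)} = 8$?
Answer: $\frac{7}{16} \approx 0.4375$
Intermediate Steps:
$L{\left(P,w \right)} = - \frac{121}{16}$ ($L{\left(P,w \right)} = -8 + \frac{\left(-1\right) \left(-7\right)}{16} = -8 + 7 \cdot \frac{1}{16} = -8 + \frac{7}{16} = - \frac{121}{16}$)
$L{\left(-1,6 \right)} + T{\left(-16 \right)} = - \frac{121}{16} + 8 = \frac{7}{16}$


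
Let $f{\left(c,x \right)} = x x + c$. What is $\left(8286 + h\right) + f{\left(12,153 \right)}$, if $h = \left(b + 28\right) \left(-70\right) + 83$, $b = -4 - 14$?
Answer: $31090$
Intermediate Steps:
$f{\left(c,x \right)} = c + x^{2}$ ($f{\left(c,x \right)} = x^{2} + c = c + x^{2}$)
$b = -18$ ($b = -4 - 14 = -18$)
$h = -617$ ($h = \left(-18 + 28\right) \left(-70\right) + 83 = 10 \left(-70\right) + 83 = -700 + 83 = -617$)
$\left(8286 + h\right) + f{\left(12,153 \right)} = \left(8286 - 617\right) + \left(12 + 153^{2}\right) = 7669 + \left(12 + 23409\right) = 7669 + 23421 = 31090$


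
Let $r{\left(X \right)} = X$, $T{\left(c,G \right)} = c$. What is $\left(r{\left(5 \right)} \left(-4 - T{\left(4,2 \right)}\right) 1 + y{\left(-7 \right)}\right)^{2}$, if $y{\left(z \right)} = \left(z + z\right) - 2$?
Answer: $3136$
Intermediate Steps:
$y{\left(z \right)} = -2 + 2 z$ ($y{\left(z \right)} = 2 z - 2 = -2 + 2 z$)
$\left(r{\left(5 \right)} \left(-4 - T{\left(4,2 \right)}\right) 1 + y{\left(-7 \right)}\right)^{2} = \left(5 \left(-4 - 4\right) 1 + \left(-2 + 2 \left(-7\right)\right)\right)^{2} = \left(5 \left(-4 - 4\right) 1 - 16\right)^{2} = \left(5 \left(-8\right) 1 - 16\right)^{2} = \left(\left(-40\right) 1 - 16\right)^{2} = \left(-40 - 16\right)^{2} = \left(-56\right)^{2} = 3136$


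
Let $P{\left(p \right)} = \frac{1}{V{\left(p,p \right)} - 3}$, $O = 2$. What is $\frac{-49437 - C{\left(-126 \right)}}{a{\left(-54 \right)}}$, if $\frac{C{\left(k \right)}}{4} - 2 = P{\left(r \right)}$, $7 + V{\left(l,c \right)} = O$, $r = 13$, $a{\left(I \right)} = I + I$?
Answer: $\frac{32963}{72} \approx 457.82$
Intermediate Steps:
$a{\left(I \right)} = 2 I$
$V{\left(l,c \right)} = -5$ ($V{\left(l,c \right)} = -7 + 2 = -5$)
$P{\left(p \right)} = - \frac{1}{8}$ ($P{\left(p \right)} = \frac{1}{-5 - 3} = \frac{1}{-8} = - \frac{1}{8}$)
$C{\left(k \right)} = \frac{15}{2}$ ($C{\left(k \right)} = 8 + 4 \left(- \frac{1}{8}\right) = 8 - \frac{1}{2} = \frac{15}{2}$)
$\frac{-49437 - C{\left(-126 \right)}}{a{\left(-54 \right)}} = \frac{-49437 - \frac{15}{2}}{2 \left(-54\right)} = \frac{-49437 - \frac{15}{2}}{-108} = \left(- \frac{98889}{2}\right) \left(- \frac{1}{108}\right) = \frac{32963}{72}$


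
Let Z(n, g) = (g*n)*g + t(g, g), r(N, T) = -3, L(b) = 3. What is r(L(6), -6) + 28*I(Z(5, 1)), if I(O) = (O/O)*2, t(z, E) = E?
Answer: 53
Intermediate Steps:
Z(n, g) = g + n*g**2 (Z(n, g) = (g*n)*g + g = n*g**2 + g = g + n*g**2)
I(O) = 2 (I(O) = 1*2 = 2)
r(L(6), -6) + 28*I(Z(5, 1)) = -3 + 28*2 = -3 + 56 = 53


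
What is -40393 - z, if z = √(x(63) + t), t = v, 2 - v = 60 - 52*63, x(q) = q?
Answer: -40393 - √3281 ≈ -40450.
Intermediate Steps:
v = 3218 (v = 2 - (60 - 52*63) = 2 - (60 - 3276) = 2 - 1*(-3216) = 2 + 3216 = 3218)
t = 3218
z = √3281 (z = √(63 + 3218) = √3281 ≈ 57.280)
-40393 - z = -40393 - √3281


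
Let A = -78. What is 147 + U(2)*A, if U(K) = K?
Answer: -9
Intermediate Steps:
147 + U(2)*A = 147 + 2*(-78) = 147 - 156 = -9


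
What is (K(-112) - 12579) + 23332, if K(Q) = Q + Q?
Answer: 10529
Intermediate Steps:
K(Q) = 2*Q
(K(-112) - 12579) + 23332 = (2*(-112) - 12579) + 23332 = (-224 - 12579) + 23332 = -12803 + 23332 = 10529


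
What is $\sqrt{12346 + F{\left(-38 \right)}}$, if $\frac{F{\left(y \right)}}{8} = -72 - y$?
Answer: $\sqrt{12074} \approx 109.88$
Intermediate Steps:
$F{\left(y \right)} = -576 - 8 y$ ($F{\left(y \right)} = 8 \left(-72 - y\right) = -576 - 8 y$)
$\sqrt{12346 + F{\left(-38 \right)}} = \sqrt{12346 - 272} = \sqrt{12074}$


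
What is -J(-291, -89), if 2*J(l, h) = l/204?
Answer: 97/136 ≈ 0.71323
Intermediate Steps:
J(l, h) = l/408 (J(l, h) = (l/204)/2 = l/408)
-J(-291, -89) = -(-291)/408 = -1*(-97/136) = 97/136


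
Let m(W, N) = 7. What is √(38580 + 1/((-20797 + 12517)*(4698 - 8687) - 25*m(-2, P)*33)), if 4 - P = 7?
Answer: √42072574317592767645/33023145 ≈ 196.42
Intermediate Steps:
P = -3 (P = 4 - 1*7 = 4 - 7 = -3)
√(38580 + 1/((-20797 + 12517)*(4698 - 8687) - 25*m(-2, P)*33)) = √(38580 + 1/((-20797 + 12517)*(4698 - 8687) - 25*7*33)) = √(38580 + 1/(-8280*(-3989) - 175*33)) = √(38580 + 1/(33028920 - 5775)) = √(38580 + 1/33023145) = √(1274032934101/33023145) = √42072574317592767645/33023145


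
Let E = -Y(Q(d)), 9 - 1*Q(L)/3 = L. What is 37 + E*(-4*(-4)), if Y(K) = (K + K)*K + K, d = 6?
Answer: -2699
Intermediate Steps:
Q(L) = 27 - 3*L
Y(K) = K + 2*K² (Y(K) = (2*K)*K + K = 2*K² + K = K + 2*K²)
E = -171 (E = -(27 - 3*6)*(1 + 2*(27 - 3*6)) = -(27 - 18)*(1 + 2*(27 - 18)) = -9*(1 + 2*9) = -9*(1 + 18) = -9*19 = -1*171 = -171)
37 + E*(-4*(-4)) = 37 - (-684)*(-4) = 37 - 171*16 = 37 - 2736 = -2699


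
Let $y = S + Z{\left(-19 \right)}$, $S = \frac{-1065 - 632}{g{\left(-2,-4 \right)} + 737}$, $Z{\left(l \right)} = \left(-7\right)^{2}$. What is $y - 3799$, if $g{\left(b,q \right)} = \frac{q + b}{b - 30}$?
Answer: $- \frac{44258402}{11795} \approx -3752.3$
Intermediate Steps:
$g{\left(b,q \right)} = \frac{b + q}{-30 + b}$
$Z{\left(l \right)} = 49$
$S = - \frac{27152}{11795}$ ($S = \frac{-1065 - 632}{\frac{-2 - 4}{-30 - 2} + 737} = - \frac{1697}{\frac{1}{-32} \left(-6\right) + 737} = - \frac{1697}{\left(- \frac{1}{32}\right) \left(-6\right) + 737} = - \frac{1697}{\frac{3}{16} + 737} = - \frac{1697}{\frac{11795}{16}} = \left(-1697\right) \frac{16}{11795} = - \frac{27152}{11795} \approx -2.302$)
$y = \frac{550803}{11795}$ ($y = - \frac{27152}{11795} + 49 = \frac{550803}{11795} \approx 46.698$)
$y - 3799 = \frac{550803}{11795} - 3799 = - \frac{44258402}{11795}$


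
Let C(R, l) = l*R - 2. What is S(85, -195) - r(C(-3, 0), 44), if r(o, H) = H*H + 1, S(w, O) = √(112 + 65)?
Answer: -1937 + √177 ≈ -1923.7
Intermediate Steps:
C(R, l) = -2 + R*l (C(R, l) = R*l - 2 = -2 + R*l)
S(w, O) = √177
r(o, H) = 1 + H² (r(o, H) = H² + 1 = 1 + H²)
S(85, -195) - r(C(-3, 0), 44) = √177 - (1 + 44²) = √177 - (1 + 1936) = √177 - 1*1937 = √177 - 1937 = -1937 + √177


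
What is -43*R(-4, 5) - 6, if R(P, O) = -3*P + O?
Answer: -737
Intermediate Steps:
R(P, O) = O - 3*P
-43*R(-4, 5) - 6 = -43*(5 - 3*(-4)) - 6 = -43*(5 + 12) - 6 = -43*17 - 6 = -731 - 6 = -737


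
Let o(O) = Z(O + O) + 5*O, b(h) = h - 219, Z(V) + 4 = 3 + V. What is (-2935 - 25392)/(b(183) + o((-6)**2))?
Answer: -28327/215 ≈ -131.75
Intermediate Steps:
Z(V) = -1 + V (Z(V) = -4 + (3 + V) = -1 + V)
b(h) = -219 + h
o(O) = -1 + 7*O (o(O) = (-1 + (O + O)) + 5*O = (-1 + 2*O) + 5*O = -1 + 7*O)
(-2935 - 25392)/(b(183) + o((-6)**2)) = (-2935 - 25392)/((-219 + 183) + (-1 + 7*(-6)**2)) = -28327/(-36 + (-1 + 7*36)) = -28327/(-36 + (-1 + 252)) = -28327/(-36 + 251) = -28327/215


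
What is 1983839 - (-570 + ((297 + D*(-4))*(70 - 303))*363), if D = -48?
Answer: 43343540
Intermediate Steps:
1983839 - (-570 + ((297 + D*(-4))*(70 - 303))*363) = 1983839 - (-570 + ((297 - 48*(-4))*(70 - 303))*363) = 1983839 - (-570 + ((297 + 192)*(-233))*363) = 1983839 - (-570 + (489*(-233))*363) = 1983839 - (-570 - 113937*363) = 1983839 - (-570 - 41359131) = 1983839 - 1*(-41359701) = 1983839 + 41359701 = 43343540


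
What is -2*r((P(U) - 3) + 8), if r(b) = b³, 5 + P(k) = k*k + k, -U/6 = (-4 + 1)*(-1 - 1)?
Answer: -4000752000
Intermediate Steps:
U = -36 (U = -6*(-4 + 1)*(-1 - 1) = -(-18)*(-2) = -6*6 = -36)
P(k) = -5 + k + k² (P(k) = -5 + (k*k + k) = -5 + (k² + k) = -5 + (k + k²) = -5 + k + k²)
-2*r((P(U) - 3) + 8) = -2*(((-5 - 36 + (-36)²) - 3) + 8)³ = -2*(((-5 - 36 + 1296) - 3) + 8)³ = -2*((1255 - 3) + 8)³ = -2*(1252 + 8)³ = -2*1260³ = -2*2000376000 = -4000752000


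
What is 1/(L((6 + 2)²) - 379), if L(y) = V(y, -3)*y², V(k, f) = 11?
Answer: 1/44677 ≈ 2.2383e-5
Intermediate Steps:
L(y) = 11*y²
1/(L((6 + 2)²) - 379) = 1/(11*((6 + 2)²)² - 379) = 1/(11*(8²)² - 379) = 1/(11*64² - 379) = 1/(11*4096 - 379) = 1/(45056 - 379) = 1/44677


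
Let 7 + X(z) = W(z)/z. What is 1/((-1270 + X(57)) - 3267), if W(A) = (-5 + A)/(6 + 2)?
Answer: -114/518003 ≈ -0.00022008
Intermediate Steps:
W(A) = -5/8 + A/8 (W(A) = (-5 + A)/8 = (-5 + A)*(⅛) = -5/8 + A/8)
X(z) = -7 + (-5/8 + z/8)/z
1/((-1270 + X(57)) - 3267) = 1/((-1270 + (5/8)*(-1 - 11*57)/57) - 3267) = 1/((-1270 + (5/8)*(1/57)*(-1 - 627)) - 3267) = 1/((-1270 + (5/8)*(1/57)*(-628)) - 3267) = 1/((-1270 - 785/114) - 3267) = 1/(-145565/114 - 3267) = 1/(-518003/114) = -114/518003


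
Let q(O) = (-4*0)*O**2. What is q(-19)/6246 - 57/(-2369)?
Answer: 57/2369 ≈ 0.024061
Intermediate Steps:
q(O) = 0 (q(O) = 0*O**2 = 0)
q(-19)/6246 - 57/(-2369) = 0/6246 - 57/(-2369) = 0*(1/6246) - 57*(-1/2369) = 0 + 57/2369 = 57/2369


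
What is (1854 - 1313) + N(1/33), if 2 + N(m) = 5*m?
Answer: 17792/33 ≈ 539.15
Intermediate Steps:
N(m) = -2 + 5*m
(1854 - 1313) + N(1/33) = (1854 - 1313) + (-2 + 5/33) = 541 + (-2 + 5*(1/33)) = 541 + (-2 + 5/33) = 541 - 61/33 = 17792/33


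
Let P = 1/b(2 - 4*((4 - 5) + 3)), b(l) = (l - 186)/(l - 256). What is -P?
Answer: -131/96 ≈ -1.3646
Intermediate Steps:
b(l) = (-186 + l)/(-256 + l)
P = 131/96 (P = 1/((-186 + (2 - 4*((4 - 5) + 3)))/(-256 + (2 - 4*((4 - 5) + 3)))) = 1/((-186 + (2 - 4*(-1 + 3)))/(-256 + (2 - 4*(-1 + 3)))) = 1/((-186 + (2 - 4*2))/(-256 + (2 - 4*2))) = 1/((-186 + (2 - 8))/(-256 + (2 - 8))) = 1/((-186 - 6)/(-256 - 6)) = 1/(-192/(-262)) = 1/(-1/262*(-192)) = 1/(96/131) = 131/96 ≈ 1.3646)
-P = -1*131/96 = -131/96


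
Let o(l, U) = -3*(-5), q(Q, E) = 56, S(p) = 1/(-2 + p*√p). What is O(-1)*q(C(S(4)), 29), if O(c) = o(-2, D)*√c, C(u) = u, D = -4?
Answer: 840*I ≈ 840.0*I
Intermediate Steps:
S(p) = 1/(-2 + p^(3/2))
o(l, U) = 15
O(c) = 15*√c
O(-1)*q(C(S(4)), 29) = (15*√(-1))*56 = (15*I)*56 = 840*I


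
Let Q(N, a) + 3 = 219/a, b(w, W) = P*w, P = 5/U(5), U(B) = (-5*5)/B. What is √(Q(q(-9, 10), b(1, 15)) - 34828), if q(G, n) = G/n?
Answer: 5*I*√1402 ≈ 187.22*I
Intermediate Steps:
U(B) = -25/B
P = -1 (P = 5/((-25/5)) = 5/((-25*⅕)) = 5/(-5) = 5*(-⅕) = -1)
b(w, W) = -w
Q(N, a) = -3 + 219/a
√(Q(q(-9, 10), b(1, 15)) - 34828) = √((-3 + 219/((-1*1))) - 34828) = √((-3 + 219/(-1)) - 34828) = √((-3 + 219*(-1)) - 34828) = √((-3 - 219) - 34828) = √(-222 - 34828) = √(-35050) = 5*I*√1402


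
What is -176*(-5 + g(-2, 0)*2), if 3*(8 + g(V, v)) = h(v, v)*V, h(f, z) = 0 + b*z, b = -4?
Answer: 3696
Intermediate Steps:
h(f, z) = -4*z (h(f, z) = 0 - 4*z = -4*z)
g(V, v) = -8 - 4*V*v/3 (g(V, v) = -8 + ((-4*v)*V)/3 = -8 + (-4*V*v)/3 = -8 - 4*V*v/3)
-176*(-5 + g(-2, 0)*2) = -176*(-5 + (-8 - 4/3*(-2)*0)*2) = -176*(-5 + (-8 + 0)*2) = -176*(-5 - 8*2) = -176*(-5 - 16) = -176*(-21) = 3696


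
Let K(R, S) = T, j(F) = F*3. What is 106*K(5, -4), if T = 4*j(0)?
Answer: 0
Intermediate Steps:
j(F) = 3*F
T = 0 (T = 4*(3*0) = 4*0 = 0)
K(R, S) = 0
106*K(5, -4) = 106*0 = 0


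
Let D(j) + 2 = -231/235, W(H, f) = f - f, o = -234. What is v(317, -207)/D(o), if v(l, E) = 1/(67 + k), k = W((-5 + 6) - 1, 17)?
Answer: -235/46967 ≈ -0.0050035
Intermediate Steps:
W(H, f) = 0
D(j) = -701/235 (D(j) = -2 - 231/235 = -701/235)
k = 0
v(l, E) = 1/67 (v(l, E) = 1/(67 + 0) = 1/67)
v(317, -207)/D(o) = 1/(67*(-701/235)) = (1/67)*(-235/701) = -235/46967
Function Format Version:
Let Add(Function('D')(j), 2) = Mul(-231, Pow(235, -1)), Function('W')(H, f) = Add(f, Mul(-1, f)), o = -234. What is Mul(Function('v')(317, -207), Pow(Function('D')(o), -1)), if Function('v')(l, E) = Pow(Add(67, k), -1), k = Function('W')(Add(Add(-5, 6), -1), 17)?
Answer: Rational(-235, 46967) ≈ -0.0050035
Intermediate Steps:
Function('W')(H, f) = 0
Function('D')(j) = Rational(-701, 235) (Function('D')(j) = Add(-2, Mul(-231, Pow(235, -1))) = Add(-2, Mul(-231, Rational(1, 235))) = Add(-2, Rational(-231, 235)) = Rational(-701, 235))
k = 0
Function('v')(l, E) = Rational(1, 67) (Function('v')(l, E) = Pow(Add(67, 0), -1) = Pow(67, -1) = Rational(1, 67))
Mul(Function('v')(317, -207), Pow(Function('D')(o), -1)) = Mul(Rational(1, 67), Pow(Rational(-701, 235), -1)) = Mul(Rational(1, 67), Rational(-235, 701)) = Rational(-235, 46967)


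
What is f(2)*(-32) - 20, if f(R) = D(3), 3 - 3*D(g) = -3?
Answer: -84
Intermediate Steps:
D(g) = 2 (D(g) = 1 - ⅓*(-3) = 1 + 1 = 2)
f(R) = 2
f(2)*(-32) - 20 = 2*(-32) - 20 = -64 - 20 = -84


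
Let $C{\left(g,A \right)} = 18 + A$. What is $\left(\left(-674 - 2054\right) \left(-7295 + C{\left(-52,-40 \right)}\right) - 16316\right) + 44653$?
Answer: $19989113$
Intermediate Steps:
$\left(\left(-674 - 2054\right) \left(-7295 + C{\left(-52,-40 \right)}\right) - 16316\right) + 44653 = \left(\left(-674 - 2054\right) \left(-7295 + \left(18 - 40\right)\right) - 16316\right) + 44653 = \left(- 2728 \left(-7295 - 22\right) - 16316\right) + 44653 = \left(\left(-2728\right) \left(-7317\right) - 16316\right) + 44653 = \left(19960776 - 16316\right) + 44653 = 19944460 + 44653 = 19989113$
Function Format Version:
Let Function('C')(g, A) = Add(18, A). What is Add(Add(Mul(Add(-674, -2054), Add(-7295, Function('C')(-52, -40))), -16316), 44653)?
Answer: 19989113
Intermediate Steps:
Add(Add(Mul(Add(-674, -2054), Add(-7295, Function('C')(-52, -40))), -16316), 44653) = Add(Add(Mul(Add(-674, -2054), Add(-7295, Add(18, -40))), -16316), 44653) = Add(Add(Mul(-2728, Add(-7295, -22)), -16316), 44653) = Add(Add(Mul(-2728, -7317), -16316), 44653) = Add(Add(19960776, -16316), 44653) = Add(19944460, 44653) = 19989113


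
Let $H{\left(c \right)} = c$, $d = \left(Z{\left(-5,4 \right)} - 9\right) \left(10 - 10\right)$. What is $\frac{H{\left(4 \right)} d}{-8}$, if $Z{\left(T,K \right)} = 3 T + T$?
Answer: $0$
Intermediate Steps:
$Z{\left(T,K \right)} = 4 T$
$d = 0$ ($d = \left(4 \left(-5\right) - 9\right) \left(10 - 10\right) = \left(-20 - 9\right) 0 = \left(-29\right) 0 = 0$)
$\frac{H{\left(4 \right)} d}{-8} = \frac{4 \cdot 0}{-8} = 0 \left(- \frac{1}{8}\right) = 0$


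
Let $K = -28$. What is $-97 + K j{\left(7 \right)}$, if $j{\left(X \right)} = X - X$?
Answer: $-97$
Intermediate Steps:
$j{\left(X \right)} = 0$
$-97 + K j{\left(7 \right)} = -97 - 0 = -97 + 0 = -97$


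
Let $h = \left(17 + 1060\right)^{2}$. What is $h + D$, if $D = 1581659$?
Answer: $2741588$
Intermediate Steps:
$h = 1159929$ ($h = 1077^{2} = 1159929$)
$h + D = 1159929 + 1581659 = 2741588$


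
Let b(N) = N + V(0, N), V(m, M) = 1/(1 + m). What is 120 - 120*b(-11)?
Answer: 1320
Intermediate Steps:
b(N) = 1 + N (b(N) = N + 1/(1 + 0) = N + 1/1 = N + 1 = 1 + N)
120 - 120*b(-11) = 120 - 120*(1 - 11) = 120 - 120*(-10) = 120 + 1200 = 1320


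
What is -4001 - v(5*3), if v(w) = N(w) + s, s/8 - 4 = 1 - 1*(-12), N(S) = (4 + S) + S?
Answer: -4171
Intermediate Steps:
N(S) = 4 + 2*S
s = 136 (s = 32 + 8*(1 - 1*(-12)) = 32 + 8*(1 + 12) = 32 + 8*13 = 32 + 104 = 136)
v(w) = 140 + 2*w (v(w) = (4 + 2*w) + 136 = 140 + 2*w)
-4001 - v(5*3) = -4001 - (140 + 2*(5*3)) = -4001 - (140 + 2*15) = -4001 - (140 + 30) = -4001 - 1*170 = -4001 - 170 = -4171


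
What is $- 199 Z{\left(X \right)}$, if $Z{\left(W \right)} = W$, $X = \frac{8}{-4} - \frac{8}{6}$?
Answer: $\frac{1990}{3} \approx 663.33$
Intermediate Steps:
$X = - \frac{10}{3}$ ($X = 8 \left(- \frac{1}{4}\right) - \frac{4}{3} = -2 - \frac{4}{3} = - \frac{10}{3} \approx -3.3333$)
$- 199 Z{\left(X \right)} = \left(-199\right) \left(- \frac{10}{3}\right) = \frac{1990}{3}$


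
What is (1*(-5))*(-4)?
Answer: 20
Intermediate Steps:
(1*(-5))*(-4) = -5*(-4) = 20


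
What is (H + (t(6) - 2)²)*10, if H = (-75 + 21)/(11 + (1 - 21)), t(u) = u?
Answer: 220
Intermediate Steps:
H = 6 (H = -54/(11 - 20) = -54/(-9) = -54*(-⅑) = 6)
(H + (t(6) - 2)²)*10 = (6 + (6 - 2)²)*10 = (6 + 4²)*10 = (6 + 16)*10 = 22*10 = 220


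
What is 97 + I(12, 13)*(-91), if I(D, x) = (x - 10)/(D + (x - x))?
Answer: 297/4 ≈ 74.250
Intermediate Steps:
I(D, x) = (-10 + x)/D (I(D, x) = (-10 + x)/(D + 0) = (-10 + x)/D)
97 + I(12, 13)*(-91) = 97 + ((-10 + 13)/12)*(-91) = 97 + ((1/12)*3)*(-91) = 97 + (¼)*(-91) = 97 - 91/4 = 297/4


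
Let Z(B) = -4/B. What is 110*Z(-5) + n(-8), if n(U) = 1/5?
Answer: 441/5 ≈ 88.200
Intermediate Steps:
n(U) = ⅕
110*Z(-5) + n(-8) = 110*(-4/(-5)) + ⅕ = 110*(-4*(-⅕)) + ⅕ = 110*(⅘) + ⅕ = 88 + ⅕ = 441/5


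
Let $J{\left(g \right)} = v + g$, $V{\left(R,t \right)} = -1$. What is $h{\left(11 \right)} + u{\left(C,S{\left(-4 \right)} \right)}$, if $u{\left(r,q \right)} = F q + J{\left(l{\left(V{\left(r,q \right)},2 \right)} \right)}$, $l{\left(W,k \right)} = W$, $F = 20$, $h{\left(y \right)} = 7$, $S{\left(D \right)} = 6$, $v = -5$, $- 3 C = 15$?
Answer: $121$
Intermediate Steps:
$C = -5$ ($C = \left(- \frac{1}{3}\right) 15 = -5$)
$J{\left(g \right)} = -5 + g$
$u{\left(r,q \right)} = -6 + 20 q$ ($u{\left(r,q \right)} = 20 q - 6 = -6 + 20 q$)
$h{\left(11 \right)} + u{\left(C,S{\left(-4 \right)} \right)} = 7 + \left(-6 + 20 \cdot 6\right) = 7 + \left(-6 + 120\right) = 7 + 114 = 121$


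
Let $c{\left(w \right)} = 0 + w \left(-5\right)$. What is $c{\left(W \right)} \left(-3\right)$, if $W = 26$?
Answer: $390$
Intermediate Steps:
$c{\left(w \right)} = - 5 w$ ($c{\left(w \right)} = 0 - 5 w = - 5 w$)
$c{\left(W \right)} \left(-3\right) = \left(-5\right) 26 \left(-3\right) = \left(-130\right) \left(-3\right) = 390$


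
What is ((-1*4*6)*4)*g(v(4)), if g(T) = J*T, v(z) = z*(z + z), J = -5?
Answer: 15360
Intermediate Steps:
v(z) = 2*z² (v(z) = z*(2*z) = 2*z²)
g(T) = -5*T
((-1*4*6)*4)*g(v(4)) = ((-1*4*6)*4)*(-10*4²) = (-4*6*4)*(-10*16) = (-24*4)*(-5*32) = -96*(-160) = 15360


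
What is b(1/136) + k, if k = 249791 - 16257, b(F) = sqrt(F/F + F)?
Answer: 233534 + sqrt(4658)/68 ≈ 2.3354e+5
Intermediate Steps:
b(F) = sqrt(1 + F)
k = 233534
b(1/136) + k = sqrt(1 + 1/136) + 233534 = sqrt(137/136) + 233534 = sqrt(4658)/68 + 233534 = 233534 + sqrt(4658)/68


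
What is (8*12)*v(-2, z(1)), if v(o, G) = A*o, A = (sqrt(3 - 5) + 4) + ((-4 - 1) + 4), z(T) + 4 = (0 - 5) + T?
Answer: -576 - 192*I*sqrt(2) ≈ -576.0 - 271.53*I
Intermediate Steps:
z(T) = -9 + T (z(T) = -4 + ((0 - 5) + T) = -4 + (-5 + T) = -9 + T)
A = 3 + I*sqrt(2) (A = (sqrt(-2) + 4) + (-5 + 4) = (I*sqrt(2) + 4) - 1 = (4 + I*sqrt(2)) - 1 = 3 + I*sqrt(2) ≈ 3.0 + 1.4142*I)
v(o, G) = o*(3 + I*sqrt(2)) (v(o, G) = (3 + I*sqrt(2))*o = o*(3 + I*sqrt(2)))
(8*12)*v(-2, z(1)) = (8*12)*(-2*(3 + I*sqrt(2))) = 96*(-6 - 2*I*sqrt(2)) = -576 - 192*I*sqrt(2)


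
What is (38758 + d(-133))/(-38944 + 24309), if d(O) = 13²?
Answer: -38927/14635 ≈ -2.6599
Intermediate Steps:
d(O) = 169
(38758 + d(-133))/(-38944 + 24309) = (38758 + 169)/(-38944 + 24309) = 38927/(-14635) = 38927*(-1/14635) = -38927/14635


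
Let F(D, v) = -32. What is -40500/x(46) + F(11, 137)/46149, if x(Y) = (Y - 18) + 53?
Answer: -23074532/46149 ≈ -500.00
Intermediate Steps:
x(Y) = 35 + Y (x(Y) = (-18 + Y) + 53 = 35 + Y)
-40500/x(46) + F(11, 137)/46149 = -40500/(35 + 46) - 32/46149 = -40500/81 - 32*1/46149 = -40500*1/81 - 32/46149 = -500 - 32/46149 = -23074532/46149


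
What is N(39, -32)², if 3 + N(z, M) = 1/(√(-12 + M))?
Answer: (66 + I*√11)²/484 ≈ 8.9773 + 0.90453*I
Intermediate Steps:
N(z, M) = -3 + (-12 + M)^(-½) (N(z, M) = -3 + 1/(√(-12 + M)) = -3 + (-12 + M)^(-½))
N(39, -32)² = (-3 + (-12 - 32)^(-½))² = (-3 + (-44)^(-½))² = (-3 - I*√11/22)²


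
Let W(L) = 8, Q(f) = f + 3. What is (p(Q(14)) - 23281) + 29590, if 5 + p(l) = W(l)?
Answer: 6312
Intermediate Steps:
Q(f) = 3 + f
p(l) = 3 (p(l) = -5 + 8 = 3)
(p(Q(14)) - 23281) + 29590 = (3 - 23281) + 29590 = -23278 + 29590 = 6312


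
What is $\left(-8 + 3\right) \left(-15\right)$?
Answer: $75$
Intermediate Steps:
$\left(-8 + 3\right) \left(-15\right) = \left(-5\right) \left(-15\right) = 75$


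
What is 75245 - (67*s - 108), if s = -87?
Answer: 81182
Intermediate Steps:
75245 - (67*s - 108) = 75245 - (67*(-87) - 108) = 75245 - (-5829 - 108) = 75245 - 1*(-5937) = 75245 + 5937 = 81182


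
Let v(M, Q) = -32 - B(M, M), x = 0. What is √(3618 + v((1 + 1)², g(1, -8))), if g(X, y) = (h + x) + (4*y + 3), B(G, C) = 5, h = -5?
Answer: √3581 ≈ 59.841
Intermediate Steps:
g(X, y) = -2 + 4*y (g(X, y) = (-5 + 0) + (4*y + 3) = -5 + (3 + 4*y) = -2 + 4*y)
v(M, Q) = -37 (v(M, Q) = -32 - 1*5 = -32 - 5 = -37)
√(3618 + v((1 + 1)², g(1, -8))) = √(3618 - 37) = √3581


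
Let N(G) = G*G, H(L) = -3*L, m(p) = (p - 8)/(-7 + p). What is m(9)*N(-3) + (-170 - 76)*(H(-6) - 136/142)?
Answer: -594681/142 ≈ -4187.9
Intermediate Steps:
m(p) = (-8 + p)/(-7 + p)
N(G) = G²
m(9)*N(-3) + (-170 - 76)*(H(-6) - 136/142) = ((-8 + 9)/(-7 + 9))*(-3)² + (-170 - 76)*(-3*(-6) - 136/142) = (1/2)*9 - 246*(18 - 136*1/142) = ((½)*1)*9 - 246*(18 - 68/71) = (½)*9 - 246*1210/71 = 9/2 - 297660/71 = -594681/142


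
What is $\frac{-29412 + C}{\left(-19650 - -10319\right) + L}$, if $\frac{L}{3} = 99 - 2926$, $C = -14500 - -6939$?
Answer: $\frac{36973}{17812} \approx 2.0757$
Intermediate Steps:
$C = -7561$ ($C = -14500 + 6939 = -7561$)
$L = -8481$ ($L = 3 \left(99 - 2926\right) = 3 \left(-2827\right) = -8481$)
$\frac{-29412 + C}{\left(-19650 - -10319\right) + L} = \frac{-29412 - 7561}{\left(-19650 - -10319\right) - 8481} = - \frac{36973}{\left(-19650 + 10319\right) - 8481} = - \frac{36973}{-9331 - 8481} = - \frac{36973}{-17812} = \left(-36973\right) \left(- \frac{1}{17812}\right) = \frac{36973}{17812}$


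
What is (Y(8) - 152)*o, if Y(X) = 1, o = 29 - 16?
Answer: -1963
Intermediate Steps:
o = 13
(Y(8) - 152)*o = (1 - 152)*13 = -151*13 = -1963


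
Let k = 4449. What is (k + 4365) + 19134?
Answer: 27948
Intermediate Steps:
(k + 4365) + 19134 = (4449 + 4365) + 19134 = 8814 + 19134 = 27948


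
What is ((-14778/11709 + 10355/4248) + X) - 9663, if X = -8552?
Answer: -100661396681/5526648 ≈ -18214.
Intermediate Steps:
((-14778/11709 + 10355/4248) + X) - 9663 = ((-14778/11709 + 10355/4248) - 8552) - 9663 = ((-14778*1/11709 + 10355*(1/4248)) - 8552) - 9663 = ((-1642/1301 + 10355/4248) - 8552) - 9663 = (6496639/5526648 - 8552) - 9663 = -47257397057/5526648 - 9663 = -100661396681/5526648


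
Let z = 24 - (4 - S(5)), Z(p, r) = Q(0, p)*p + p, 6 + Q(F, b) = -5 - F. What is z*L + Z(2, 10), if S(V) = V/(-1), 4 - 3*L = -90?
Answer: 450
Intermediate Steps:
L = 94/3 (L = 4/3 - ⅓*(-90) = 4/3 + 30 = 94/3 ≈ 31.333)
S(V) = -V (S(V) = V*(-1) = -V)
Q(F, b) = -11 - F (Q(F, b) = -6 + (-5 - F) = -11 - F)
Z(p, r) = -10*p (Z(p, r) = (-11 - 1*0)*p + p = (-11 + 0)*p + p = -11*p + p = -10*p)
z = 15 (z = 24 - (4 - (-1)*5) = 24 - (4 - 1*(-5)) = 24 - (4 + 5) = 24 - 1*9 = 24 - 9 = 15)
z*L + Z(2, 10) = 15*(94/3) - 10*2 = 470 - 20 = 450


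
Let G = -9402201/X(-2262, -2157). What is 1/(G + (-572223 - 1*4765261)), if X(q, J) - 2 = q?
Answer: -2260/12053311639 ≈ -1.8750e-7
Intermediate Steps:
X(q, J) = 2 + q
G = 9402201/2260 (G = -9402201/(2 - 2262) = -9402201/(-2260) = -9402201*(-1/2260) = 9402201/2260 ≈ 4160.3)
1/(G + (-572223 - 1*4765261)) = 1/(9402201/2260 + (-572223 - 1*4765261)) = 1/(9402201/2260 + (-572223 - 4765261)) = 1/(9402201/2260 - 5337484) = 1/(-12053311639/2260) = -2260/12053311639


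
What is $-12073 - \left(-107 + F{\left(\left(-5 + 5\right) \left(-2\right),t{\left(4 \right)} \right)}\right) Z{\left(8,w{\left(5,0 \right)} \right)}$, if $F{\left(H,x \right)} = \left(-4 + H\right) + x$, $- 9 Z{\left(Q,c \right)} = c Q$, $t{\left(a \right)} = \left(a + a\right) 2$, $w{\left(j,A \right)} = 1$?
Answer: $- \frac{109417}{9} \approx -12157.0$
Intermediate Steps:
$t{\left(a \right)} = 4 a$ ($t{\left(a \right)} = 2 a 2 = 4 a$)
$Z{\left(Q,c \right)} = - \frac{Q c}{9}$ ($Z{\left(Q,c \right)} = - \frac{c Q}{9} = - \frac{Q c}{9}$)
$F{\left(H,x \right)} = -4 + H + x$
$-12073 - \left(-107 + F{\left(\left(-5 + 5\right) \left(-2\right),t{\left(4 \right)} \right)}\right) Z{\left(8,w{\left(5,0 \right)} \right)} = -12073 - \left(-107 + \left(-4 + \left(-5 + 5\right) \left(-2\right) + 4 \cdot 4\right)\right) \left(\left(- \frac{1}{9}\right) 8 \cdot 1\right) = -12073 - \left(-107 + \left(-4 + 0 \left(-2\right) + 16\right)\right) \left(- \frac{8}{9}\right) = -12073 - \left(-107 + \left(-4 + 0 + 16\right)\right) \left(- \frac{8}{9}\right) = -12073 - \left(-107 + 12\right) \left(- \frac{8}{9}\right) = -12073 - \left(-95\right) \left(- \frac{8}{9}\right) = -12073 - \frac{760}{9} = - \frac{109417}{9}$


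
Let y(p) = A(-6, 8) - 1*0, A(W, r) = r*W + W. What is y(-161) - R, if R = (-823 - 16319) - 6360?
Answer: 23448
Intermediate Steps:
A(W, r) = W + W*r (A(W, r) = W*r + W = W + W*r)
y(p) = -54 (y(p) = -6*(1 + 8) - 1*0 = -6*9 + 0 = -54 + 0 = -54)
R = -23502 (R = -17142 - 6360 = -23502)
y(-161) - R = -54 - 1*(-23502) = -54 + 23502 = 23448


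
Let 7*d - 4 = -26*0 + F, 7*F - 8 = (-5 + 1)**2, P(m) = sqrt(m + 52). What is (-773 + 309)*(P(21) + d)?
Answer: -24128/49 - 464*sqrt(73) ≈ -4456.8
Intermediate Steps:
P(m) = sqrt(52 + m)
F = 24/7 (F = 8/7 + (-5 + 1)**2/7 = 8/7 + (1/7)*(-4)**2 = 8/7 + (1/7)*16 = 8/7 + 16/7 = 24/7 ≈ 3.4286)
d = 52/49 (d = 4/7 + (-26*0 + 24/7)/7 = 4/7 + (0 + 24/7)/7 = 4/7 + (1/7)*(24/7) = 4/7 + 24/49 = 52/49 ≈ 1.0612)
(-773 + 309)*(P(21) + d) = (-773 + 309)*(sqrt(52 + 21) + 52/49) = -464*(sqrt(73) + 52/49) = -464*(52/49 + sqrt(73)) = -24128/49 - 464*sqrt(73)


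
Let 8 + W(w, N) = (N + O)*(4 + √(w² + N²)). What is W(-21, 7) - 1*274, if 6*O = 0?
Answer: -254 + 49*√10 ≈ -99.048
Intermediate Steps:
O = 0 (O = (⅙)*0 = 0)
W(w, N) = -8 + N*(4 + √(N² + w²)) (W(w, N) = -8 + (N + 0)*(4 + √(w² + N²)) = -8 + N*(4 + √(N² + w²)))
W(-21, 7) - 1*274 = (-8 + 4*7 + 7*√(7² + (-21)²)) - 1*274 = (-8 + 28 + 7*√(49 + 441)) - 274 = (-8 + 28 + 7*√490) - 274 = (-8 + 28 + 7*(7*√10)) - 274 = (-8 + 28 + 49*√10) - 274 = (20 + 49*√10) - 274 = -254 + 49*√10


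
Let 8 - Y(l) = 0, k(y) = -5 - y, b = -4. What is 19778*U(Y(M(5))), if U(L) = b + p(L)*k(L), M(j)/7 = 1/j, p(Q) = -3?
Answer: 692230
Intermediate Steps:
M(j) = 7/j
Y(l) = 8 (Y(l) = 8 - 1*0 = 8 + 0 = 8)
U(L) = 11 + 3*L (U(L) = -4 - 3*(-5 - L) = -4 + (15 + 3*L) = 11 + 3*L)
19778*U(Y(M(5))) = 19778*(11 + 3*8) = 19778*(11 + 24) = 19778*35 = 692230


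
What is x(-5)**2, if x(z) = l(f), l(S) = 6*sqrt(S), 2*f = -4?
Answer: -72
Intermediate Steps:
f = -2 (f = (1/2)*(-4) = -2)
x(z) = 6*I*sqrt(2) (x(z) = 6*sqrt(-2) = 6*(I*sqrt(2)) = 6*I*sqrt(2))
x(-5)**2 = (6*I*sqrt(2))**2 = -72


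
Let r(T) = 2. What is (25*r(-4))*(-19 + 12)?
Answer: -350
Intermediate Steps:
(25*r(-4))*(-19 + 12) = (25*2)*(-19 + 12) = 50*(-7) = -350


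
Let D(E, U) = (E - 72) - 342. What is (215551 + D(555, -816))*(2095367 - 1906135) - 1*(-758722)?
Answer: 40816587266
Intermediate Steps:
D(E, U) = -414 + E (D(E, U) = (-72 + E) - 342 = -414 + E)
(215551 + D(555, -816))*(2095367 - 1906135) - 1*(-758722) = (215551 + (-414 + 555))*(2095367 - 1906135) - 1*(-758722) = (215551 + 141)*189232 + 758722 = 215692*189232 + 758722 = 40815828544 + 758722 = 40816587266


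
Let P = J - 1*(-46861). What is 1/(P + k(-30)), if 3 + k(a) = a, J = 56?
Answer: 1/46884 ≈ 2.1329e-5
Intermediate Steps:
P = 46917 (P = 56 - 1*(-46861) = 56 + 46861 = 46917)
k(a) = -3 + a
1/(P + k(-30)) = 1/(46917 + (-3 - 30)) = 1/(46917 - 33) = 1/46884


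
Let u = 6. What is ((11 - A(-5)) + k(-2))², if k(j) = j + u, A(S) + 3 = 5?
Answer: 169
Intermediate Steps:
A(S) = 2 (A(S) = -3 + 5 = 2)
k(j) = 6 + j (k(j) = j + 6 = 6 + j)
((11 - A(-5)) + k(-2))² = ((11 - 1*2) + (6 - 2))² = ((11 - 2) + 4)² = (9 + 4)² = 13² = 169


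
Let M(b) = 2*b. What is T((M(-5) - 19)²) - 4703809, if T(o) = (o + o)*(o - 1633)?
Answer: -6035953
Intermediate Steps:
T(o) = 2*o*(-1633 + o) (T(o) = (2*o)*(-1633 + o) = 2*o*(-1633 + o))
T((M(-5) - 19)²) - 4703809 = 2*(2*(-5) - 19)²*(-1633 + (2*(-5) - 19)²) - 4703809 = 2*(-10 - 19)²*(-1633 + (-10 - 19)²) - 4703809 = 2*(-29)²*(-1633 + (-29)²) - 4703809 = 2*841*(-1633 + 841) - 4703809 = 2*841*(-792) - 4703809 = -1332144 - 4703809 = -6035953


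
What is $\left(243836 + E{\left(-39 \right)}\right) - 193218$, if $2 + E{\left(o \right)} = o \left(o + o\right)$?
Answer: $53658$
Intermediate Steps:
$E{\left(o \right)} = -2 + 2 o^{2}$ ($E{\left(o \right)} = -2 + o \left(o + o\right) = -2 + o 2 o = -2 + 2 o^{2}$)
$\left(243836 + E{\left(-39 \right)}\right) - 193218 = \left(243836 - \left(2 - 2 \left(-39\right)^{2}\right)\right) - 193218 = \left(243836 + \left(-2 + 2 \cdot 1521\right)\right) - 193218 = \left(243836 + \left(-2 + 3042\right)\right) - 193218 = \left(243836 + 3040\right) - 193218 = 246876 - 193218 = 53658$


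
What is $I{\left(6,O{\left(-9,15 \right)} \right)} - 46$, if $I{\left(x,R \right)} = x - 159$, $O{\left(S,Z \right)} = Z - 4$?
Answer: $-199$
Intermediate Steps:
$O{\left(S,Z \right)} = -4 + Z$
$I{\left(x,R \right)} = -159 + x$
$I{\left(6,O{\left(-9,15 \right)} \right)} - 46 = \left(-159 + 6\right) - 46 = -153 - 46 = -199$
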